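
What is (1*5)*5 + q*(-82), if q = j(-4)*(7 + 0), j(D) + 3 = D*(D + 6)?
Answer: 6339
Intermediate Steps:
j(D) = -3 + D*(6 + D) (j(D) = -3 + D*(D + 6) = -3 + D*(6 + D))
q = -77 (q = (-3 + (-4)**2 + 6*(-4))*(7 + 0) = (-3 + 16 - 24)*7 = -11*7 = -77)
(1*5)*5 + q*(-82) = (1*5)*5 - 77*(-82) = 5*5 + 6314 = 25 + 6314 = 6339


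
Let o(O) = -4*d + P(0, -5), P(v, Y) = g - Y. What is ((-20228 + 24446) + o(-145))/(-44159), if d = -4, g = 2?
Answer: -4241/44159 ≈ -0.096039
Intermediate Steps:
P(v, Y) = 2 - Y
o(O) = 23 (o(O) = -4*(-4) + (2 - 1*(-5)) = 16 + (2 + 5) = 16 + 7 = 23)
((-20228 + 24446) + o(-145))/(-44159) = ((-20228 + 24446) + 23)/(-44159) = (4218 + 23)*(-1/44159) = 4241*(-1/44159) = -4241/44159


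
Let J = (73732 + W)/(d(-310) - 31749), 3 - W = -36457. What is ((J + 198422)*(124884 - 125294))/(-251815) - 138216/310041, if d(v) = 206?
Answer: 52966001992563268/164177055464823 ≈ 322.62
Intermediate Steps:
W = 36460 (W = 3 - 1*(-36457) = 3 + 36457 = 36460)
J = -110192/31543 (J = (73732 + 36460)/(206 - 31749) = 110192/(-31543) = 110192*(-1/31543) = -110192/31543 ≈ -3.4934)
((J + 198422)*(124884 - 125294))/(-251815) - 138216/310041 = ((-110192/31543 + 198422)*(124884 - 125294))/(-251815) - 138216/310041 = ((6258714954/31543)*(-410))*(-1/251815) - 138216*1/310041 = -2566073131140/31543*(-1/251815) - 46072/103347 = 513214626228/1588600109 - 46072/103347 = 52966001992563268/164177055464823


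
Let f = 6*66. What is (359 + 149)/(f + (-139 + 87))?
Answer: 127/86 ≈ 1.4767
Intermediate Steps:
f = 396
(359 + 149)/(f + (-139 + 87)) = (359 + 149)/(396 + (-139 + 87)) = 508/(396 - 52) = 508/344 = 508*(1/344) = 127/86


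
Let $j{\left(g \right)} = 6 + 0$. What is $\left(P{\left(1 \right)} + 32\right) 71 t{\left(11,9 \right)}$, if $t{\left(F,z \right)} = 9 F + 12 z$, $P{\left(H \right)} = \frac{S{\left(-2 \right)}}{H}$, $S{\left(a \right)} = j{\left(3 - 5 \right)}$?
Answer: $558486$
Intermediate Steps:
$j{\left(g \right)} = 6$
$S{\left(a \right)} = 6$
$P{\left(H \right)} = \frac{6}{H}$
$\left(P{\left(1 \right)} + 32\right) 71 t{\left(11,9 \right)} = \left(\frac{6}{1} + 32\right) 71 \left(9 \cdot 11 + 12 \cdot 9\right) = \left(6 \cdot 1 + 32\right) 71 \left(99 + 108\right) = \left(6 + 32\right) 71 \cdot 207 = 38 \cdot 71 \cdot 207 = 2698 \cdot 207 = 558486$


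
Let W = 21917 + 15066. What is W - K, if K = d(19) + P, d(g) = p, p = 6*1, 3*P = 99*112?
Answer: 33281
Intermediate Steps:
P = 3696 (P = (99*112)/3 = (1/3)*11088 = 3696)
p = 6
d(g) = 6
K = 3702 (K = 6 + 3696 = 3702)
W = 36983
W - K = 36983 - 1*3702 = 36983 - 3702 = 33281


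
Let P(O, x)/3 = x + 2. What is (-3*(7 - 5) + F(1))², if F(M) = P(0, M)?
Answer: 9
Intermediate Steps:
P(O, x) = 6 + 3*x (P(O, x) = 3*(x + 2) = 3*(2 + x) = 6 + 3*x)
F(M) = 6 + 3*M
(-3*(7 - 5) + F(1))² = (-3*(7 - 5) + (6 + 3*1))² = (-3*2 + (6 + 3))² = (-6 + 9)² = 3² = 9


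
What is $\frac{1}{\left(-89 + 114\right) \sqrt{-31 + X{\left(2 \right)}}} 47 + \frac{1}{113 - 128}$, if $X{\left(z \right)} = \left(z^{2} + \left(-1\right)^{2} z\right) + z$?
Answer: $- \frac{1}{15} - \frac{47 i \sqrt{23}}{575} \approx -0.066667 - 0.39201 i$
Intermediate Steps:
$X{\left(z \right)} = z^{2} + 2 z$ ($X{\left(z \right)} = \left(z^{2} + 1 z\right) + z = \left(z^{2} + z\right) + z = \left(z + z^{2}\right) + z = z^{2} + 2 z$)
$\frac{1}{\left(-89 + 114\right) \sqrt{-31 + X{\left(2 \right)}}} 47 + \frac{1}{113 - 128} = \frac{1}{\left(-89 + 114\right) \sqrt{-31 + 2 \left(2 + 2\right)}} 47 + \frac{1}{113 - 128} = \frac{1}{25 \sqrt{-31 + 2 \cdot 4}} \cdot 47 + \frac{1}{-15} = \frac{1}{25 \sqrt{-31 + 8}} \cdot 47 - \frac{1}{15} = \frac{1}{25 \sqrt{-23}} \cdot 47 - \frac{1}{15} = \frac{1}{25 i \sqrt{23}} \cdot 47 - \frac{1}{15} = \frac{\left(- \frac{1}{23}\right) i \sqrt{23}}{25} \cdot 47 - \frac{1}{15} = - \frac{i \sqrt{23}}{575} \cdot 47 - \frac{1}{15} = - \frac{47 i \sqrt{23}}{575} - \frac{1}{15} = - \frac{1}{15} - \frac{47 i \sqrt{23}}{575}$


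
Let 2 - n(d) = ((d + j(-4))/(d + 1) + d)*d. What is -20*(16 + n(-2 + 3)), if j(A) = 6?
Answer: -270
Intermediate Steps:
n(d) = 2 - d*(d + (6 + d)/(1 + d)) (n(d) = 2 - ((d + 6)/(d + 1) + d)*d = 2 - ((6 + d)/(1 + d) + d)*d = 2 - (d + (6 + d)/(1 + d))*d = 2 - d*(d + (6 + d)/(1 + d)))
-20*(16 + n(-2 + 3)) = -20*(16 + (2 - (-2 + 3)³ - 4*(-2 + 3) - 2*(-2 + 3)²)/(1 + (-2 + 3))) = -20*(16 + (2 - 1*1³ - 4*1 - 2*1²)/(1 + 1)) = -20*(16 + (2 - 1*1 - 4 - 2*1)/2) = -20*(16 + (2 - 1 - 4 - 2)/2) = -20*(16 + (½)*(-5)) = -20*(16 - 5/2) = -20*27/2 = -270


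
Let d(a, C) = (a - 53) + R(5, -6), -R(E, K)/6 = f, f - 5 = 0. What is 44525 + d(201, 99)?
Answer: 44643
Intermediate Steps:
f = 5 (f = 5 + 0 = 5)
R(E, K) = -30 (R(E, K) = -6*5 = -30)
d(a, C) = -83 + a (d(a, C) = (a - 53) - 30 = (-53 + a) - 30 = -83 + a)
44525 + d(201, 99) = 44525 + (-83 + 201) = 44525 + 118 = 44643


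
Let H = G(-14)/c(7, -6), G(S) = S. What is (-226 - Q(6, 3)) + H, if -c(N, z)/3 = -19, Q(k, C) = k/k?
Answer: -12953/57 ≈ -227.25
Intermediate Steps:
Q(k, C) = 1
c(N, z) = 57 (c(N, z) = -3*(-19) = 57)
H = -14/57 ≈ -0.24561
(-226 - Q(6, 3)) + H = (-226 - 1*1) - 14/57 = (-226 - 1) - 14/57 = -227 - 14/57 = -12953/57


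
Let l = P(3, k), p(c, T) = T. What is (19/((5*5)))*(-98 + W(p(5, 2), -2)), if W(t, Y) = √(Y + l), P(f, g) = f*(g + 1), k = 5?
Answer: -1786/25 ≈ -71.440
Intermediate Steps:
P(f, g) = f*(1 + g)
l = 18 (l = 3*(1 + 5) = 3*6 = 18)
W(t, Y) = √(18 + Y) (W(t, Y) = √(Y + 18) = √(18 + Y))
(19/((5*5)))*(-98 + W(p(5, 2), -2)) = (19/((5*5)))*(-98 + √(18 - 2)) = (19/25)*(-98 + √16) = (19*(1/25))*(-98 + 4) = (19/25)*(-94) = -1786/25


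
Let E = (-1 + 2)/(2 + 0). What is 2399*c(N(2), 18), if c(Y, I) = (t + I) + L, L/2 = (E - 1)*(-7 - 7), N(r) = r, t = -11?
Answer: 50379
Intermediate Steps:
E = 1/2 ≈ 0.50000
L = 14 (L = 2*((1/2 - 1)*(-7 - 7)) = 2*(-1/2*(-14)) = 2*7 = 14)
c(Y, I) = 3 + I (c(Y, I) = (-11 + I) + 14 = 3 + I)
2399*c(N(2), 18) = 2399*(3 + 18) = 2399*21 = 50379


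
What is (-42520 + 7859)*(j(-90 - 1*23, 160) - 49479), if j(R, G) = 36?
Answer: 1713743823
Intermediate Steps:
(-42520 + 7859)*(j(-90 - 1*23, 160) - 49479) = (-42520 + 7859)*(36 - 49479) = -34661*(-49443) = 1713743823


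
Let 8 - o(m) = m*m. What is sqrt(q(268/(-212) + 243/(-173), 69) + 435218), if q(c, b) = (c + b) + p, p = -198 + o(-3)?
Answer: sqrt(36577867878938)/9169 ≈ 659.61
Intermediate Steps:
o(m) = 8 - m**2 (o(m) = 8 - m*m = 8 - m**2)
p = -199 (p = -198 + (8 - 1*(-3)**2) = -198 + (8 - 1*9) = -198 + (8 - 9) = -198 - 1 = -199)
q(c, b) = -199 + b + c (q(c, b) = (c + b) - 199 = (b + c) - 199 = -199 + b + c)
sqrt(q(268/(-212) + 243/(-173), 69) + 435218) = sqrt((-199 + 69 + (268/(-212) + 243/(-173))) + 435218) = sqrt((-199 + 69 + (268*(-1/212) + 243*(-1/173))) + 435218) = sqrt((-199 + 69 + (-67/53 - 243/173)) + 435218) = sqrt((-199 + 69 - 24470/9169) + 435218) = sqrt(-1216440/9169 + 435218) = sqrt(3989297402/9169) = sqrt(36577867878938)/9169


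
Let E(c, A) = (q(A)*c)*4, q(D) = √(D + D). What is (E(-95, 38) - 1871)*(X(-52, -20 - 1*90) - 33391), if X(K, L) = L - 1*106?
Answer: 62878697 + 25541320*√19 ≈ 1.7421e+8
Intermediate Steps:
X(K, L) = -106 + L (X(K, L) = L - 106 = -106 + L)
q(D) = √2*√D (q(D) = √(2*D) = √2*√D)
E(c, A) = 4*c*√2*√A (E(c, A) = ((√2*√A)*c)*4 = (c*√2*√A)*4 = 4*c*√2*√A)
(E(-95, 38) - 1871)*(X(-52, -20 - 1*90) - 33391) = (4*(-95)*√2*√38 - 1871)*((-106 + (-20 - 1*90)) - 33391) = (-760*√19 - 1871)*((-106 + (-20 - 90)) - 33391) = (-1871 - 760*√19)*((-106 - 110) - 33391) = (-1871 - 760*√19)*(-216 - 33391) = (-1871 - 760*√19)*(-33607) = 62878697 + 25541320*√19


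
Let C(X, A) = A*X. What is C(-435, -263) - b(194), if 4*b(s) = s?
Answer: 228713/2 ≈ 1.1436e+5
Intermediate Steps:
b(s) = s/4
C(-435, -263) - b(194) = -263*(-435) - 194/4 = 114405 - 1*97/2 = 114405 - 97/2 = 228713/2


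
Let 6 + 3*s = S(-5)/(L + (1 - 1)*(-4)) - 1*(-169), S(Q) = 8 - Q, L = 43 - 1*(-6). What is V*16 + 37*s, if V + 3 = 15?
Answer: 324224/147 ≈ 2205.6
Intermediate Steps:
L = 49 (L = 43 + 6 = 49)
V = 12 (V = -3 + 15 = 12)
s = 8000/147 (s = -2 + ((8 - 1*(-5))/(49 + (1 - 1)*(-4)) - 1*(-169))/3 = -2 + ((8 + 5)/(49 + 0*(-4)) + 169)/3 = -2 + (13/(49 + 0) + 169)/3 = -2 + (13/49 + 169)/3 = -2 + (⅓)*(8294/49) = -2 + 8294/147 = 8000/147 ≈ 54.422)
V*16 + 37*s = 12*16 + 37*(8000/147) = 192 + 296000/147 = 324224/147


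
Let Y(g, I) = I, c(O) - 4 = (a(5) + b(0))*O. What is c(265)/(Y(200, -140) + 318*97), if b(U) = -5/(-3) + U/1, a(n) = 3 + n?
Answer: 7697/92118 ≈ 0.083556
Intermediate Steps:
b(U) = 5/3 + U (b(U) = -5*(-⅓) + U*1 = 5/3 + U)
c(O) = 4 + 29*O/3 (c(O) = 4 + ((3 + 5) + (5/3 + 0))*O = 4 + (8 + 5/3)*O = 4 + 29*O/3)
c(265)/(Y(200, -140) + 318*97) = (4 + (29/3)*265)/(-140 + 318*97) = (4 + 7685/3)/(-140 + 30846) = (7697/3)/30706 = (7697/3)*(1/30706) = 7697/92118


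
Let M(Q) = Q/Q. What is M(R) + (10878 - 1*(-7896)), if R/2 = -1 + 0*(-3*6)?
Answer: 18775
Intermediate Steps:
R = -2 (R = 2*(-1 + 0*(-3*6)) = 2*(-1 + 0*(-18)) = 2*(-1 + 0) = 2*(-1) = -2)
M(Q) = 1
M(R) + (10878 - 1*(-7896)) = 1 + (10878 - 1*(-7896)) = 1 + (10878 + 7896) = 1 + 18774 = 18775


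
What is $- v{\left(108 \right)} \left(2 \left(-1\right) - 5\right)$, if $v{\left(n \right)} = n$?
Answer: $756$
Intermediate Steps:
$- v{\left(108 \right)} \left(2 \left(-1\right) - 5\right) = - 108 \left(2 \left(-1\right) - 5\right) = - 108 \left(-2 - 5\right) = - 108 \left(-7\right) = \left(-1\right) \left(-756\right) = 756$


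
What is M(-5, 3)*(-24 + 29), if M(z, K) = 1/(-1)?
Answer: -5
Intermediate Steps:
M(z, K) = -1
M(-5, 3)*(-24 + 29) = -(-24 + 29) = -1*5 = -5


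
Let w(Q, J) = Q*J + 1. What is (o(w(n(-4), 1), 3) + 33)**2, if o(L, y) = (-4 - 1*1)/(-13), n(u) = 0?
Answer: 188356/169 ≈ 1114.5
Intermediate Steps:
w(Q, J) = 1 + J*Q (w(Q, J) = J*Q + 1 = 1 + J*Q)
o(L, y) = 5/13 (o(L, y) = (-4 - 1)*(-1/13) = -5*(-1/13) = 5/13)
(o(w(n(-4), 1), 3) + 33)**2 = (5/13 + 33)**2 = (434/13)**2 = 188356/169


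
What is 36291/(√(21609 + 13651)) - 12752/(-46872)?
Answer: 1594/5859 + 36291*√8815/17630 ≈ 193.54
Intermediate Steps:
36291/(√(21609 + 13651)) - 12752/(-46872) = 36291/(√35260) - 12752*(-1/46872) = 36291/((2*√8815)) + 1594/5859 = 36291*(√8815/17630) + 1594/5859 = 36291*√8815/17630 + 1594/5859 = 1594/5859 + 36291*√8815/17630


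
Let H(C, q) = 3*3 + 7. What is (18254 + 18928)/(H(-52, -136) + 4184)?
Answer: 6197/700 ≈ 8.8529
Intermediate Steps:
H(C, q) = 16 (H(C, q) = 9 + 7 = 16)
(18254 + 18928)/(H(-52, -136) + 4184) = (18254 + 18928)/(16 + 4184) = 37182/4200 = 37182*(1/4200) = 6197/700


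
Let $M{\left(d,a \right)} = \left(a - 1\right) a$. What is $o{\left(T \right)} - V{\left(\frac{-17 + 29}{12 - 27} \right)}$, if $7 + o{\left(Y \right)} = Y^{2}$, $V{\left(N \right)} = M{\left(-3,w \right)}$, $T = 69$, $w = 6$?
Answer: $4724$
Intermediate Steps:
$M{\left(d,a \right)} = a \left(-1 + a\right)$ ($M{\left(d,a \right)} = \left(-1 + a\right) a = a \left(-1 + a\right)$)
$V{\left(N \right)} = 30$ ($V{\left(N \right)} = 6 \left(-1 + 6\right) = 6 \cdot 5 = 30$)
$o{\left(Y \right)} = -7 + Y^{2}$
$o{\left(T \right)} - V{\left(\frac{-17 + 29}{12 - 27} \right)} = \left(-7 + 69^{2}\right) - 30 = \left(-7 + 4761\right) - 30 = 4754 - 30 = 4724$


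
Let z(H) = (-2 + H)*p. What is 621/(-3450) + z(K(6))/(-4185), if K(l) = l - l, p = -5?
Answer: -7633/41850 ≈ -0.18239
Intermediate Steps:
K(l) = 0
z(H) = 10 - 5*H (z(H) = (-2 + H)*(-5) = 10 - 5*H)
621/(-3450) + z(K(6))/(-4185) = 621/(-3450) + (10 - 5*0)/(-4185) = 621*(-1/3450) + (10 + 0)*(-1/4185) = -9/50 + 10*(-1/4185) = -9/50 - 2/837 = -7633/41850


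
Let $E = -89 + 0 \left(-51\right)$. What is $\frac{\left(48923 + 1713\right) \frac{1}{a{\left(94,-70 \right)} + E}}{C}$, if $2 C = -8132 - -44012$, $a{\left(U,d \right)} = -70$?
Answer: $- \frac{12659}{713115} \approx -0.017752$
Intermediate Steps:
$E = -89$ ($E = -89 + 0 = -89$)
$C = 17940$ ($C = \frac{-8132 - -44012}{2} = \frac{-8132 + 44012}{2} = \frac{1}{2} \cdot 35880 = 17940$)
$\frac{\left(48923 + 1713\right) \frac{1}{a{\left(94,-70 \right)} + E}}{C} = \frac{\left(48923 + 1713\right) \frac{1}{-70 - 89}}{17940} = \frac{50636}{-159} \cdot \frac{1}{17940} = 50636 \left(- \frac{1}{159}\right) \frac{1}{17940} = \left(- \frac{50636}{159}\right) \frac{1}{17940} = - \frac{12659}{713115}$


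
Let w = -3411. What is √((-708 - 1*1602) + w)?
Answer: I*√5721 ≈ 75.637*I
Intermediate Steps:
√((-708 - 1*1602) + w) = √((-708 - 1*1602) - 3411) = √((-708 - 1602) - 3411) = √(-2310 - 3411) = √(-5721) = I*√5721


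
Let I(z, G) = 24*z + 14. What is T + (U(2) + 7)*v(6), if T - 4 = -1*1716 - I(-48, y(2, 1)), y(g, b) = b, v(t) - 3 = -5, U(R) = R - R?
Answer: -588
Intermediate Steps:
U(R) = 0
v(t) = -2 (v(t) = 3 - 5 = -2)
I(z, G) = 14 + 24*z
T = -574 (T = 4 + (-1*1716 - (14 + 24*(-48))) = 4 + (-1716 - (14 - 1152)) = 4 + (-1716 - 1*(-1138)) = 4 + (-1716 + 1138) = 4 - 578 = -574)
T + (U(2) + 7)*v(6) = -574 + (0 + 7)*(-2) = -574 + 7*(-2) = -574 - 14 = -588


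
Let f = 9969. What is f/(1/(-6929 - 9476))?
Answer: -163541445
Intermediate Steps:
f/(1/(-6929 - 9476)) = 9969/(1/(-6929 - 9476)) = 9969/(1/(-16405)) = 9969/(-1/16405) = 9969*(-16405) = -163541445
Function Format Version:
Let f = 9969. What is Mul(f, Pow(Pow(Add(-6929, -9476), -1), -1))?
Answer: -163541445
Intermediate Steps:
Mul(f, Pow(Pow(Add(-6929, -9476), -1), -1)) = Mul(9969, Pow(Pow(Add(-6929, -9476), -1), -1)) = Mul(9969, Pow(Pow(-16405, -1), -1)) = Mul(9969, Pow(Rational(-1, 16405), -1)) = Mul(9969, -16405) = -163541445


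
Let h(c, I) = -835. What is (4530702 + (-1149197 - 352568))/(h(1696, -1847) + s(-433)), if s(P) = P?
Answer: -3028937/1268 ≈ -2388.8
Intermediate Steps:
(4530702 + (-1149197 - 352568))/(h(1696, -1847) + s(-433)) = (4530702 + (-1149197 - 352568))/(-835 - 433) = (4530702 - 1501765)/(-1268) = 3028937*(-1/1268) = -3028937/1268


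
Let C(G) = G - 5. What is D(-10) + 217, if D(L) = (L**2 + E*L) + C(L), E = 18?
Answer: 122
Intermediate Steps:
C(G) = -5 + G
D(L) = -5 + L**2 + 19*L (D(L) = (L**2 + 18*L) + (-5 + L) = -5 + L**2 + 19*L)
D(-10) + 217 = (-5 + (-10)**2 + 19*(-10)) + 217 = (-5 + 100 - 190) + 217 = -95 + 217 = 122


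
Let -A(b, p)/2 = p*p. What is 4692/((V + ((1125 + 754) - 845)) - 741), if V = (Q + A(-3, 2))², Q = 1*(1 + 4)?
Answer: 2346/151 ≈ 15.536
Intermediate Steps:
A(b, p) = -2*p² (A(b, p) = -2*p*p = -2*p²)
Q = 5 (Q = 1*5 = 5)
V = 9 (V = (5 - 2*2²)² = (5 - 2*4)² = (5 - 8)² = (-3)² = 9)
4692/((V + ((1125 + 754) - 845)) - 741) = 4692/((9 + ((1125 + 754) - 845)) - 741) = 4692/((9 + (1879 - 845)) - 741) = 4692/((9 + 1034) - 741) = 4692/(1043 - 741) = 4692/302 = 4692*(1/302) = 2346/151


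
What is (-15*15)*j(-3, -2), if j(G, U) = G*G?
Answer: -2025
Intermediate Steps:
j(G, U) = G**2
(-15*15)*j(-3, -2) = -15*15*(-3)**2 = -225*9 = -2025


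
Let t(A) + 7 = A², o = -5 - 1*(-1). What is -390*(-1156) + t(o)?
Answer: 450849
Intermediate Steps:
o = -4 (o = -5 + 1 = -4)
t(A) = -7 + A²
-390*(-1156) + t(o) = -390*(-1156) + (-7 + (-4)²) = 450840 + (-7 + 16) = 450840 + 9 = 450849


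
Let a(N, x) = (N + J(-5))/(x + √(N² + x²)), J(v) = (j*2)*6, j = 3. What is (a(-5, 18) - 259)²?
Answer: 49798478/625 - 436046*√349/625 ≈ 66644.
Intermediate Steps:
J(v) = 36 (J(v) = (3*2)*6 = 6*6 = 36)
a(N, x) = (36 + N)/(x + √(N² + x²)) (a(N, x) = (N + 36)/(x + √(N² + x²)) = (36 + N)/(x + √(N² + x²)))
(a(-5, 18) - 259)² = ((36 - 5)/(18 + √((-5)² + 18²)) - 259)² = (31/(18 + √(25 + 324)) - 259)² = (31/(18 + √349) - 259)² = (-259 + 31/(18 + √349))²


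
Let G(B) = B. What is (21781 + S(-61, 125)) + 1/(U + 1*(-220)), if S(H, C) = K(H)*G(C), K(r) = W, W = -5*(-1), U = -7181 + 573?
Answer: 152988167/6828 ≈ 22406.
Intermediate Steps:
U = -6608
W = 5
K(r) = 5
S(H, C) = 5*C
(21781 + S(-61, 125)) + 1/(U + 1*(-220)) = (21781 + 5*125) + 1/(-6608 + 1*(-220)) = (21781 + 625) + 1/(-6608 - 220) = 22406 + 1/(-6828) = 22406 - 1/6828 = 152988167/6828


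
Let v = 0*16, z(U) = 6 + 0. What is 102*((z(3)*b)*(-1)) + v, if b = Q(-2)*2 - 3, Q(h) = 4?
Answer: -3060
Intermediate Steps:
z(U) = 6
b = 5 (b = 4*2 - 3 = 8 - 3 = 5)
v = 0
102*((z(3)*b)*(-1)) + v = 102*((6*5)*(-1)) + 0 = 102*(30*(-1)) + 0 = 102*(-30) + 0 = -3060 + 0 = -3060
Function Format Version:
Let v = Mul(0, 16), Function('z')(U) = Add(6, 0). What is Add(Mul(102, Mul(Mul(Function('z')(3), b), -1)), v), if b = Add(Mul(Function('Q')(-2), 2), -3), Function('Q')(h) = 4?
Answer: -3060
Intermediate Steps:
Function('z')(U) = 6
b = 5 (b = Add(Mul(4, 2), -3) = Add(8, -3) = 5)
v = 0
Add(Mul(102, Mul(Mul(Function('z')(3), b), -1)), v) = Add(Mul(102, Mul(Mul(6, 5), -1)), 0) = Add(Mul(102, Mul(30, -1)), 0) = Add(Mul(102, -30), 0) = Add(-3060, 0) = -3060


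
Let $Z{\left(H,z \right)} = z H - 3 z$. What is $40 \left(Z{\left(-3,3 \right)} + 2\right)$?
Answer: $-640$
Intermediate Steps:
$Z{\left(H,z \right)} = - 3 z + H z$ ($Z{\left(H,z \right)} = H z - 3 z = - 3 z + H z$)
$40 \left(Z{\left(-3,3 \right)} + 2\right) = 40 \left(3 \left(-3 - 3\right) + 2\right) = 40 \left(3 \left(-6\right) + 2\right) = 40 \left(-18 + 2\right) = 40 \left(-16\right) = -640$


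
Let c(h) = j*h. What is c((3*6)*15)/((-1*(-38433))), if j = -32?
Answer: -2880/12811 ≈ -0.22481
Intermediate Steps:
c(h) = -32*h
c((3*6)*15)/((-1*(-38433))) = (-32*3*6*15)/((-1*(-38433))) = -576*15/38433 = -32*270*(1/38433) = -8640*1/38433 = -2880/12811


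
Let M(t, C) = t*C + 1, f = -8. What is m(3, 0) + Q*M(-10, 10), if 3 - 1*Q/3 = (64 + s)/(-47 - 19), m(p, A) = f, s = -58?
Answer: -926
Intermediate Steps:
m(p, A) = -8
M(t, C) = 1 + C*t (M(t, C) = C*t + 1 = 1 + C*t)
Q = 102/11 (Q = 9 - 3*(64 - 58)/(-47 - 19) = 9 - 18/(-66) = 9 - 18*(-1)/66 = 9 - 3*(-1/11) = 9 + 3/11 = 102/11 ≈ 9.2727)
m(3, 0) + Q*M(-10, 10) = -8 + 102*(1 + 10*(-10))/11 = -8 + 102*(1 - 100)/11 = -8 + (102/11)*(-99) = -8 - 918 = -926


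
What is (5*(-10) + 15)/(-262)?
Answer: 35/262 ≈ 0.13359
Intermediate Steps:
(5*(-10) + 15)/(-262) = (-50 + 15)*(-1/262) = -35*(-1/262) = 35/262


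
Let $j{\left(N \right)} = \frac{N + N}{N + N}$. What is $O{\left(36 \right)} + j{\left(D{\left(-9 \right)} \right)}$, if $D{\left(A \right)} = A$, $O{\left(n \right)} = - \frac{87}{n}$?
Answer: $- \frac{17}{12} \approx -1.4167$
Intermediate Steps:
$j{\left(N \right)} = 1$ ($j{\left(N \right)} = \frac{2 N}{2 N} = 2 N \frac{1}{2 N} = 1$)
$O{\left(36 \right)} + j{\left(D{\left(-9 \right)} \right)} = - \frac{87}{36} + 1 = \left(-87\right) \frac{1}{36} + 1 = - \frac{29}{12} + 1 = - \frac{17}{12}$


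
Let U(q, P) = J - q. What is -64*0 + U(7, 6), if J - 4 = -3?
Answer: -6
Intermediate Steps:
J = 1 (J = 4 - 3 = 1)
U(q, P) = 1 - q
-64*0 + U(7, 6) = -64*0 + (1 - 1*7) = -16*0 + (1 - 7) = 0 - 6 = -6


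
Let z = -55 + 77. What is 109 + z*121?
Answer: 2771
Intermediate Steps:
z = 22
109 + z*121 = 109 + 22*121 = 109 + 2662 = 2771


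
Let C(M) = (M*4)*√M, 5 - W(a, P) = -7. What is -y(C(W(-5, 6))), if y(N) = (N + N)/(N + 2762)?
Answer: 13824/1900249 - 132576*√3/1900249 ≈ -0.11357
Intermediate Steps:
W(a, P) = 12 (W(a, P) = 5 - 1*(-7) = 5 + 7 = 12)
C(M) = 4*M^(3/2) (C(M) = (4*M)*√M = 4*M^(3/2))
y(N) = 2*N/(2762 + N) (y(N) = (2*N)/(2762 + N) = 2*N/(2762 + N))
-y(C(W(-5, 6))) = -2*4*12^(3/2)/(2762 + 4*12^(3/2)) = -2*4*(24*√3)/(2762 + 4*(24*√3)) = -2*96*√3/(2762 + 96*√3) = -192*√3/(2762 + 96*√3)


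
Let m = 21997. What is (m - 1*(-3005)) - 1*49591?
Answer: -24589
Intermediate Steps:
(m - 1*(-3005)) - 1*49591 = (21997 - 1*(-3005)) - 1*49591 = (21997 + 3005) - 49591 = 25002 - 49591 = -24589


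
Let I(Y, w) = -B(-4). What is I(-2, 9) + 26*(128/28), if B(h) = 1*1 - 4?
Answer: 853/7 ≈ 121.86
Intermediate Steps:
B(h) = -3 (B(h) = 1 - 4 = -3)
I(Y, w) = 3 (I(Y, w) = -1*(-3) = 3)
I(-2, 9) + 26*(128/28) = 3 + 26*(128/28) = 3 + 26*(128*(1/28)) = 3 + 26*(32/7) = 3 + 832/7 = 853/7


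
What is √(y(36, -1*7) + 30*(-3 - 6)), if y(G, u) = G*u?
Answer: 3*I*√58 ≈ 22.847*I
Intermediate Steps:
√(y(36, -1*7) + 30*(-3 - 6)) = √(36*(-1*7) + 30*(-3 - 6)) = √(36*(-7) + 30*(-9)) = √(-252 - 270) = √(-522) = 3*I*√58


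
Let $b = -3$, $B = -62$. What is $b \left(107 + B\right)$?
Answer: $-135$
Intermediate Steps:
$b \left(107 + B\right) = - 3 \left(107 - 62\right) = \left(-3\right) 45 = -135$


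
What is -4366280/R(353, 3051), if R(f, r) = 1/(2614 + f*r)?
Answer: -4713910114760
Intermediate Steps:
-4366280/R(353, 3051) = -4366280/(1/(2614 + 353*3051)) = -4366280/(1/(2614 + 1077003)) = -4366280/(1/1079617) = -4366280/1/1079617 = -4366280*1079617 = -4713910114760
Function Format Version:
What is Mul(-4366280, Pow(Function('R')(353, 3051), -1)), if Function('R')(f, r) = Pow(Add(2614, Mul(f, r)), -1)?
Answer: -4713910114760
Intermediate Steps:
Mul(-4366280, Pow(Function('R')(353, 3051), -1)) = Mul(-4366280, Pow(Pow(Add(2614, Mul(353, 3051)), -1), -1)) = Mul(-4366280, Pow(Pow(Add(2614, 1077003), -1), -1)) = Mul(-4366280, Pow(Pow(1079617, -1), -1)) = Mul(-4366280, Pow(Rational(1, 1079617), -1)) = Mul(-4366280, 1079617) = -4713910114760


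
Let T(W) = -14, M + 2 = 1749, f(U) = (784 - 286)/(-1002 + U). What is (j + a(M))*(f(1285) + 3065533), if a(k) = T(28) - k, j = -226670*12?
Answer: -2361288487592937/283 ≈ -8.3438e+12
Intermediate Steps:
j = -2720040
f(U) = 498/(-1002 + U)
M = 1747 (M = -2 + 1749 = 1747)
a(k) = -14 - k
(j + a(M))*(f(1285) + 3065533) = (-2720040 + (-14 - 1*1747))*(498/(-1002 + 1285) + 3065533) = (-2720040 + (-14 - 1747))*(498/283 + 3065533) = (-2720040 - 1761)*(498*(1/283) + 3065533) = -2721801*(498/283 + 3065533) = -2721801*867546337/283 = -2361288487592937/283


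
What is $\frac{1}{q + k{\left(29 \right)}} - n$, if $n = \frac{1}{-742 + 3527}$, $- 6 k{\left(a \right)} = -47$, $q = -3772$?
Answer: $- \frac{7859}{12579845} \approx -0.00062473$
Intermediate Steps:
$k{\left(a \right)} = \frac{47}{6}$ ($k{\left(a \right)} = \left(- \frac{1}{6}\right) \left(-47\right) = \frac{47}{6}$)
$n = \frac{1}{2785} \approx 0.00035907$
$\frac{1}{q + k{\left(29 \right)}} - n = \frac{1}{-3772 + \frac{47}{6}} - \frac{1}{2785} = \frac{1}{- \frac{22585}{6}} - \frac{1}{2785} = - \frac{6}{22585} - \frac{1}{2785} = - \frac{7859}{12579845}$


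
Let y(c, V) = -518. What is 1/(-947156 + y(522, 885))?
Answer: -1/947674 ≈ -1.0552e-6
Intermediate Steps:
1/(-947156 + y(522, 885)) = 1/(-947156 - 518) = 1/(-947674) = -1/947674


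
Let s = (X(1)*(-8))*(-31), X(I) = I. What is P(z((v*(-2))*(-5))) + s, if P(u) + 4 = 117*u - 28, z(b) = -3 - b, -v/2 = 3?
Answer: 6885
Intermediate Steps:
v = -6 (v = -2*3 = -6)
s = 248 (s = (1*(-8))*(-31) = -8*(-31) = 248)
P(u) = -32 + 117*u (P(u) = -4 + (117*u - 28) = -4 + (-28 + 117*u) = -32 + 117*u)
P(z((v*(-2))*(-5))) + s = (-32 + 117*(-3 - (-6*(-2))*(-5))) + 248 = (-32 + 117*(-3 - 12*(-5))) + 248 = (-32 + 117*(-3 - 1*(-60))) + 248 = (-32 + 117*(-3 + 60)) + 248 = (-32 + 117*57) + 248 = (-32 + 6669) + 248 = 6637 + 248 = 6885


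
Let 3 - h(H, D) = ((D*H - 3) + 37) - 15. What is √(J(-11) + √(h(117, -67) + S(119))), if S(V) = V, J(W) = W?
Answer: √(-11 + 19*√22) ≈ 8.8384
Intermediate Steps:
h(H, D) = -16 - D*H (h(H, D) = 3 - (((D*H - 3) + 37) - 15) = 3 - (((-3 + D*H) + 37) - 15) = 3 - ((34 + D*H) - 15) = 3 - (19 + D*H) = 3 + (-19 - D*H) = -16 - D*H)
√(J(-11) + √(h(117, -67) + S(119))) = √(-11 + √((-16 - 1*(-67)*117) + 119)) = √(-11 + √((-16 + 7839) + 119)) = √(-11 + √(7823 + 119)) = √(-11 + √7942) = √(-11 + 19*√22)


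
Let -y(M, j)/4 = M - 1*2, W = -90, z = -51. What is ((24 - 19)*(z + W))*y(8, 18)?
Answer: 16920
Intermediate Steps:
y(M, j) = 8 - 4*M (y(M, j) = -4*(M - 1*2) = -4*(M - 2) = -4*(-2 + M) = 8 - 4*M)
((24 - 19)*(z + W))*y(8, 18) = ((24 - 19)*(-51 - 90))*(8 - 4*8) = (5*(-141))*(8 - 32) = -705*(-24) = 16920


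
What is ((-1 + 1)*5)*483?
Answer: 0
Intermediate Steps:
((-1 + 1)*5)*483 = (0*5)*483 = 0*483 = 0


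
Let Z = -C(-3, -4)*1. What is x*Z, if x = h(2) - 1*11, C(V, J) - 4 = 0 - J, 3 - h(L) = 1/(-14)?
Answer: 444/7 ≈ 63.429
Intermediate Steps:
h(L) = 43/14 (h(L) = 3 - 1/(-14) = 3 - 1*(-1/14) = 3 + 1/14 = 43/14)
C(V, J) = 4 - J (C(V, J) = 4 + (0 - J) = 4 - J)
Z = -8 (Z = -(4 - 1*(-4))*1 = -(4 + 4)*1 = -1*8*1 = -8*1 = -8)
x = -111/14 (x = 43/14 - 1*11 = 43/14 - 11 = -111/14 ≈ -7.9286)
x*Z = -111/14*(-8) = 444/7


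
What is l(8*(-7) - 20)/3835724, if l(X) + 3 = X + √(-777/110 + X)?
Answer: -79/3835724 + I*√1005070/421929640 ≈ -2.0596e-5 + 2.3761e-6*I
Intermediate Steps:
l(X) = -3 + X + √(-777/110 + X) (l(X) = -3 + (X + √(-777/110 + X)) = -3 + X + √(-777/110 + X))
l(8*(-7) - 20)/3835724 = (-3 + (8*(-7) - 20) + √(-85470 + 12100*(8*(-7) - 20))/110)/3835724 = (-3 + (-56 - 20) + √(-85470 + 12100*(-56 - 20))/110)*(1/3835724) = (-3 - 76 + √(-85470 + 12100*(-76))/110)*(1/3835724) = (-3 - 76 + √(-85470 - 919600)/110)*(1/3835724) = (-3 - 76 + √(-1005070)/110)*(1/3835724) = (-3 - 76 + (I*√1005070)/110)*(1/3835724) = (-3 - 76 + I*√1005070/110)*(1/3835724) = (-79 + I*√1005070/110)*(1/3835724) = -79/3835724 + I*√1005070/421929640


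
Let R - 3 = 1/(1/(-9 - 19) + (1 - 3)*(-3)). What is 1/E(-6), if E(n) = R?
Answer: 167/529 ≈ 0.31569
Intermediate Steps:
R = 529/167 (R = 3 + 1/(1/(-9 - 19) + (1 - 3)*(-3)) = 3 + 1/(1/(-28) - 2*(-3)) = 3 + 1/(-1/28 + 6) = 3 + 1/(167/28) = 3 + 28/167 = 529/167 ≈ 3.1677)
E(n) = 529/167
1/E(-6) = 1/(529/167) = 167/529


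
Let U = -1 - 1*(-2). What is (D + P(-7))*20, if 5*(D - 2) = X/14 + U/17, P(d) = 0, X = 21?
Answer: 786/17 ≈ 46.235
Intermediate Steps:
U = 1 (U = -1 + 2 = 1)
D = 393/170 (D = 2 + (21/14 + 1/17)/5 = 2 + (21*(1/14) + 1*(1/17))/5 = 2 + (3/2 + 1/17)/5 = 2 + (1/5)*(53/34) = 2 + 53/170 = 393/170 ≈ 2.3118)
(D + P(-7))*20 = (393/170 + 0)*20 = (393/170)*20 = 786/17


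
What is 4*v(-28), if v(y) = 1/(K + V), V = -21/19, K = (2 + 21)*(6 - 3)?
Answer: 38/645 ≈ 0.058915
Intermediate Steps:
K = 69 (K = 23*3 = 69)
V = -21/19 (V = -21*1/19 = -21/19 ≈ -1.1053)
v(y) = 19/1290 (v(y) = 1/(69 - 21/19) = 1/(1290/19) = 19/1290)
4*v(-28) = 4*(19/1290) = 38/645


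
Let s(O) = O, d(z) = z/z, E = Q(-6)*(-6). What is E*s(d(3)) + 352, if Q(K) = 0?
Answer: 352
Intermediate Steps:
E = 0 (E = 0*(-6) = 0)
d(z) = 1
E*s(d(3)) + 352 = 0*1 + 352 = 0 + 352 = 352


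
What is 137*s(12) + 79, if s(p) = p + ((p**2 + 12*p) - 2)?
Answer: 40905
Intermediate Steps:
s(p) = -2 + p**2 + 13*p (s(p) = p + (-2 + p**2 + 12*p) = -2 + p**2 + 13*p)
137*s(12) + 79 = 137*(-2 + 12**2 + 13*12) + 79 = 137*(-2 + 144 + 156) + 79 = 137*298 + 79 = 40826 + 79 = 40905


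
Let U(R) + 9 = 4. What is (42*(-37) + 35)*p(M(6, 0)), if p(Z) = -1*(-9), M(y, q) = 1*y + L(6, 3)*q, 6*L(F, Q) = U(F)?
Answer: -13671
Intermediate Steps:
U(R) = -5 (U(R) = -9 + 4 = -5)
L(F, Q) = -⅚ (L(F, Q) = (⅙)*(-5) = -⅚)
M(y, q) = y - 5*q/6 (M(y, q) = 1*y - 5*q/6 = y - 5*q/6)
p(Z) = 9
(42*(-37) + 35)*p(M(6, 0)) = (42*(-37) + 35)*9 = (-1554 + 35)*9 = -1519*9 = -13671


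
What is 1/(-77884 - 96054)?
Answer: -1/173938 ≈ -5.7492e-6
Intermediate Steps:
1/(-77884 - 96054) = 1/(-173938) = -1/173938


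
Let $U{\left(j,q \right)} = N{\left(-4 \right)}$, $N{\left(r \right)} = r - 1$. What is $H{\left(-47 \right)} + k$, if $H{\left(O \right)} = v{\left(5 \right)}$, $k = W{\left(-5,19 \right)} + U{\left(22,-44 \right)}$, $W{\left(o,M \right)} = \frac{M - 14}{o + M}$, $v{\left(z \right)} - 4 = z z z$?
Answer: $\frac{1741}{14} \approx 124.36$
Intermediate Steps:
$N{\left(r \right)} = -1 + r$
$U{\left(j,q \right)} = -5$ ($U{\left(j,q \right)} = -1 - 4 = -5$)
$v{\left(z \right)} = 4 + z^{3}$ ($v{\left(z \right)} = 4 + z z z = 4 + z^{2} z = 4 + z^{3}$)
$W{\left(o,M \right)} = \frac{-14 + M}{M + o}$
$k = - \frac{65}{14}$ ($k = \frac{-14 + 19}{19 - 5} - 5 = \frac{1}{14} \cdot 5 - 5 = \frac{5}{14} - 5 = - \frac{65}{14} \approx -4.6429$)
$H{\left(O \right)} = 129$ ($H{\left(O \right)} = 4 + 5^{3} = 4 + 125 = 129$)
$H{\left(-47 \right)} + k = 129 - \frac{65}{14} = \frac{1741}{14}$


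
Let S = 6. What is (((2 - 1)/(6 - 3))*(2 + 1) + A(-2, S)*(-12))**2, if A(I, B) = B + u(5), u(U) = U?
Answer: 17161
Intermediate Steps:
A(I, B) = 5 + B (A(I, B) = B + 5 = 5 + B)
(((2 - 1)/(6 - 3))*(2 + 1) + A(-2, S)*(-12))**2 = (((2 - 1)/(6 - 3))*(2 + 1) + (5 + 6)*(-12))**2 = ((1/3)*3 + 11*(-12))**2 = ((1*(1/3))*3 - 132)**2 = ((1/3)*3 - 132)**2 = (1 - 132)**2 = (-131)**2 = 17161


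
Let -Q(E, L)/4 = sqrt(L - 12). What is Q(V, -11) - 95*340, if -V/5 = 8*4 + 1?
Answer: -32300 - 4*I*sqrt(23) ≈ -32300.0 - 19.183*I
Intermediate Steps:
V = -165 (V = -5*(8*4 + 1) = -5*(32 + 1) = -5*33 = -165)
Q(E, L) = -4*sqrt(-12 + L) (Q(E, L) = -4*sqrt(L - 12) = -4*sqrt(-12 + L))
Q(V, -11) - 95*340 = -4*sqrt(-12 - 11) - 95*340 = -4*I*sqrt(23) - 1*32300 = -4*I*sqrt(23) - 32300 = -32300 - 4*I*sqrt(23)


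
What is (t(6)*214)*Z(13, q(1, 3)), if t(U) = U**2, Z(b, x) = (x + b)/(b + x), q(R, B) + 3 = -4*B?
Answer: 7704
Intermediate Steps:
q(R, B) = -3 - 4*B
Z(b, x) = 1 (Z(b, x) = (b + x)/(b + x) = 1)
(t(6)*214)*Z(13, q(1, 3)) = (6**2*214)*1 = (36*214)*1 = 7704*1 = 7704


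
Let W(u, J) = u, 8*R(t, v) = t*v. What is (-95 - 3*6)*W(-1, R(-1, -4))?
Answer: 113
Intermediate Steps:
R(t, v) = t*v/8 (R(t, v) = (t*v)/8 = t*v/8)
(-95 - 3*6)*W(-1, R(-1, -4)) = (-95 - 3*6)*(-1) = (-95 - 18)*(-1) = -113*(-1) = 113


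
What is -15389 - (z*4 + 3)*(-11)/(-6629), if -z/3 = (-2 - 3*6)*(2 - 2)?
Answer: -102013714/6629 ≈ -15389.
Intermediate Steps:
z = 0 (z = -3*(-2 - 3*6)*(2 - 2) = -3*(-2 - 18)*0 = -(-60)*0 = -3*0 = 0)
-15389 - (z*4 + 3)*(-11)/(-6629) = -15389 - (0*4 + 3)*(-11)/(-6629) = -15389 - (0 + 3)*(-11)*(-1)/6629 = -15389 - 3*(-11)*(-1)/6629 = -15389 - (-33)*(-1)/6629 = -15389 - 1*33/6629 = -15389 - 33/6629 = -102013714/6629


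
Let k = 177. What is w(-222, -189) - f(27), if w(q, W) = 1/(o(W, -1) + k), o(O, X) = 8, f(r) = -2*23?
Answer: 8511/185 ≈ 46.005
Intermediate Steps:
f(r) = -46
w(q, W) = 1/185 (w(q, W) = 1/(8 + 177) = 1/185)
w(-222, -189) - f(27) = 1/185 - 1*(-46) = 1/185 + 46 = 8511/185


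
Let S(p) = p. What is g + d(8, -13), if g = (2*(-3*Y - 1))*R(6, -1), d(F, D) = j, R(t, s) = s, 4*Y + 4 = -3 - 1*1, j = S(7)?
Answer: -3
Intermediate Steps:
j = 7
Y = -2 (Y = -1 + (-3 - 1*1)/4 = -1 + (-3 - 1)/4 = -1 + (1/4)*(-4) = -1 - 1 = -2)
d(F, D) = 7
g = -10 (g = (2*(-3*(-2) - 1))*(-1) = (2*(6 - 1))*(-1) = (2*5)*(-1) = 10*(-1) = -10)
g + d(8, -13) = -10 + 7 = -3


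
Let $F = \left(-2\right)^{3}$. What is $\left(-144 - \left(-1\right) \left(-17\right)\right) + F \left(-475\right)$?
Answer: $3639$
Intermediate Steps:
$F = -8$
$\left(-144 - \left(-1\right) \left(-17\right)\right) + F \left(-475\right) = \left(-144 - \left(-1\right) \left(-17\right)\right) - -3800 = \left(-144 - 17\right) + 3800 = -161 + 3800 = 3639$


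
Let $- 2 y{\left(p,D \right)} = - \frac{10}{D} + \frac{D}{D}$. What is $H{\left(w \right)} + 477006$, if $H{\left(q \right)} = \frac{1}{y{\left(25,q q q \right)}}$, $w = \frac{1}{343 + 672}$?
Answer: $\frac{4987948588975496}{10456783749} \approx 4.7701 \cdot 10^{5}$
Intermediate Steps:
$y{\left(p,D \right)} = - \frac{1}{2} + \frac{5}{D}$ ($y{\left(p,D \right)} = - \frac{- \frac{10}{D} + \frac{D}{D}}{2} = - \frac{- \frac{10}{D} + 1}{2} = - \frac{1 - \frac{10}{D}}{2} = - \frac{1}{2} + \frac{5}{D}$)
$w = \frac{1}{1015} \approx 0.00098522$
$H{\left(q \right)} = \frac{2 q^{3}}{10 - q^{3}}$ ($H{\left(q \right)} = \frac{1}{\frac{1}{2} \frac{1}{q q q} \left(10 - q q q\right)} = \frac{1}{\frac{1}{2} \frac{1}{q^{2} q} \left(10 - q^{2} q\right)} = \frac{1}{\frac{1}{2} \frac{1}{q^{3}} \left(10 - q^{3}\right)} = \frac{2 q^{3}}{10 - q^{3}}$)
$H{\left(w \right)} + 477006 = - \frac{2}{1045678375 \left(-10 + \left(\frac{1}{1015}\right)^{3}\right)} + 477006 = \left(-2\right) \frac{1}{1045678375} \frac{1}{-10 + \frac{1}{1045678375}} + 477006 = \left(-2\right) \frac{1}{1045678375} \frac{1}{- \frac{10456783749}{1045678375}} + 477006 = \left(-2\right) \frac{1}{1045678375} \left(- \frac{1045678375}{10456783749}\right) + 477006 = \frac{2}{10456783749} + 477006 = \frac{4987948588975496}{10456783749}$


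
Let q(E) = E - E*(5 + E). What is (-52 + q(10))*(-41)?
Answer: 7872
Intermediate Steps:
q(E) = E - E*(5 + E)
(-52 + q(10))*(-41) = (-52 - 1*10*(4 + 10))*(-41) = (-52 - 1*10*14)*(-41) = (-52 - 140)*(-41) = -192*(-41) = 7872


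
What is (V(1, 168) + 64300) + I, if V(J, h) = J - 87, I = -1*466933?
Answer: -402719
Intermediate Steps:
I = -466933
V(J, h) = -87 + J
(V(1, 168) + 64300) + I = ((-87 + 1) + 64300) - 466933 = (-86 + 64300) - 466933 = 64214 - 466933 = -402719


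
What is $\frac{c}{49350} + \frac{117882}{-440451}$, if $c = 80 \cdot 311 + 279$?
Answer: $\frac{194956667}{805046550} \approx 0.24217$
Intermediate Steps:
$c = 25159$ ($c = 24880 + 279 = 25159$)
$\frac{c}{49350} + \frac{117882}{-440451} = \frac{25159}{49350} + \frac{117882}{-440451} = 25159 \cdot \frac{1}{49350} + 117882 \left(- \frac{1}{440451}\right) = \frac{25159}{49350} - \frac{4366}{16313} = \frac{194956667}{805046550}$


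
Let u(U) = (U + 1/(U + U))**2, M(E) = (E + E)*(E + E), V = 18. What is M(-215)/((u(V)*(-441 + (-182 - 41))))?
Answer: -29953800/34959683 ≈ -0.85681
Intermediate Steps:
M(E) = 4*E**2 (M(E) = (2*E)*(2*E) = 4*E**2)
u(U) = (U + 1/(2*U))**2
M(-215)/((u(V)*(-441 + (-182 - 41)))) = (4*(-215)**2)/((((1/4)*(1 + 2*18**2)**2/18**2)*(-441 + (-182 - 41)))) = (4*46225)/((((1/4)*(1/324)*(1 + 2*324)**2)*(-441 - 223))) = 184900/((((1/4)*(1/324)*(1 + 648)**2)*(-664))) = 184900/((((1/4)*(1/324)*649**2)*(-664))) = 184900/((((1/4)*(1/324)*421201)*(-664))) = 184900/(((421201/1296)*(-664))) = 184900/(-34959683/162) = 184900*(-162/34959683) = -29953800/34959683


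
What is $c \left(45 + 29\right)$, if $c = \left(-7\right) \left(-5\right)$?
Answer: $2590$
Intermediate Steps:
$c = 35$
$c \left(45 + 29\right) = 35 \left(45 + 29\right) = 35 \cdot 74 = 2590$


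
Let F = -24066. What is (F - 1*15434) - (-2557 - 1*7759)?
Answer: -29184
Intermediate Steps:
(F - 1*15434) - (-2557 - 1*7759) = (-24066 - 1*15434) - (-2557 - 1*7759) = (-24066 - 15434) - (-2557 - 7759) = -39500 - 1*(-10316) = -39500 + 10316 = -29184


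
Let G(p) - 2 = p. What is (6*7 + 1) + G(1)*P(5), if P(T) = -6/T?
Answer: 197/5 ≈ 39.400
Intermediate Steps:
G(p) = 2 + p
(6*7 + 1) + G(1)*P(5) = (6*7 + 1) + (2 + 1)*(-6/5) = (42 + 1) + 3*(-6*1/5) = 43 + 3*(-6/5) = 43 - 18/5 = 197/5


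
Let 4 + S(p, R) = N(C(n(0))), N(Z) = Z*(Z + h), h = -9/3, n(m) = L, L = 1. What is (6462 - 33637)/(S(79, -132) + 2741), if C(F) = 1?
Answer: -5435/547 ≈ -9.9360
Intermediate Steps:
n(m) = 1
h = -3 (h = -9*⅓ = -3)
N(Z) = Z*(-3 + Z) (N(Z) = Z*(Z - 3) = Z*(-3 + Z))
S(p, R) = -6 (S(p, R) = -4 + 1*(-3 + 1) = -4 + 1*(-2) = -4 - 2 = -6)
(6462 - 33637)/(S(79, -132) + 2741) = (6462 - 33637)/(-6 + 2741) = -27175/2735 = -27175*1/2735 = -5435/547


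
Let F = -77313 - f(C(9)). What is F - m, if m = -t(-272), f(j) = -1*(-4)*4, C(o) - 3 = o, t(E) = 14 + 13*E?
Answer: -80851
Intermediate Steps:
C(o) = 3 + o
f(j) = 16 (f(j) = 4*4 = 16)
m = 3522 (m = -(14 + 13*(-272)) = -(14 - 3536) = -1*(-3522) = 3522)
F = -77329 (F = -77313 - 1*16 = -77313 - 16 = -77329)
F - m = -77329 - 1*3522 = -77329 - 3522 = -80851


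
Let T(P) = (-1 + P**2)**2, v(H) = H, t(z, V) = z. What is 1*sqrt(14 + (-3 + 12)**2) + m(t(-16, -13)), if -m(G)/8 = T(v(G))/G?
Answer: 65025/2 + sqrt(95) ≈ 32522.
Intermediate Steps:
m(G) = -8*(-1 + G**2)**2/G
1*sqrt(14 + (-3 + 12)**2) + m(t(-16, -13)) = 1*sqrt(14 + (-3 + 12)**2) - 8*(-1 + (-16)**2)**2/(-16) = 1*sqrt(14 + 9**2) - 8*(-1/16)*(-1 + 256)**2 = 1*sqrt(14 + 81) - 8*(-1/16)*255**2 = 1*sqrt(95) - 8*(-1/16)*65025 = sqrt(95) + 65025/2 = 65025/2 + sqrt(95)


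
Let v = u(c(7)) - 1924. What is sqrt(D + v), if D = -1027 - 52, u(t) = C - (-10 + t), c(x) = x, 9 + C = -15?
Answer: 12*I*sqrt(21) ≈ 54.991*I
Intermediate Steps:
C = -24 (C = -9 - 15 = -24)
u(t) = -14 - t (u(t) = -24 - (-10 + t) = -24 + (10 - t) = -14 - t)
D = -1079
v = -1945 (v = (-14 - 1*7) - 1924 = (-14 - 7) - 1924 = -21 - 1924 = -1945)
sqrt(D + v) = sqrt(-1079 - 1945) = sqrt(-3024) = 12*I*sqrt(21)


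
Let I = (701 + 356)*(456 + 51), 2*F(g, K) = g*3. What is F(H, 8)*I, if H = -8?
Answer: -6430788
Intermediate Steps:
F(g, K) = 3*g/2 (F(g, K) = (g*3)/2 = (3*g)/2 = 3*g/2)
I = 535899 (I = 1057*507 = 535899)
F(H, 8)*I = ((3/2)*(-8))*535899 = -12*535899 = -6430788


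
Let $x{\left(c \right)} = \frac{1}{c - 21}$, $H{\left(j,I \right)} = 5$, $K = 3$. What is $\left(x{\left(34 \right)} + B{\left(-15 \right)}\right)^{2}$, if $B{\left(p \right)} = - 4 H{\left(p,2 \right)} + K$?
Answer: $\frac{48400}{169} \approx 286.39$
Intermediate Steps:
$B{\left(p \right)} = -17$ ($B{\left(p \right)} = \left(-4\right) 5 + 3 = -20 + 3 = -17$)
$x{\left(c \right)} = \frac{1}{-21 + c}$
$\left(x{\left(34 \right)} + B{\left(-15 \right)}\right)^{2} = \left(\frac{1}{-21 + 34} - 17\right)^{2} = \left(\frac{1}{13} - 17\right)^{2} = \left(- \frac{220}{13}\right)^{2} = \frac{48400}{169}$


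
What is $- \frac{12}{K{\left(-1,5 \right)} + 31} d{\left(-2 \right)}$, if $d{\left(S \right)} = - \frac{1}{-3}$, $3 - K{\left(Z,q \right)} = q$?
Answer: $- \frac{4}{29} \approx -0.13793$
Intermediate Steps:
$K{\left(Z,q \right)} = 3 - q$
$d{\left(S \right)} = \frac{1}{3}$ ($d{\left(S \right)} = \left(-1\right) \left(- \frac{1}{3}\right) = \frac{1}{3}$)
$- \frac{12}{K{\left(-1,5 \right)} + 31} d{\left(-2 \right)} = - \frac{12}{\left(3 - 5\right) + 31} \cdot \frac{1}{3} = - \frac{12}{-2 + 31} \cdot \frac{1}{3} = - \frac{12}{29} \cdot \frac{1}{3} = \left(-12\right) \frac{1}{29} \cdot \frac{1}{3} = \left(- \frac{12}{29}\right) \frac{1}{3} = - \frac{4}{29}$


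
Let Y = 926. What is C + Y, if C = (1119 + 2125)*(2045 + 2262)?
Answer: 13972834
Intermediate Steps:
C = 13971908 (C = 3244*4307 = 13971908)
C + Y = 13971908 + 926 = 13972834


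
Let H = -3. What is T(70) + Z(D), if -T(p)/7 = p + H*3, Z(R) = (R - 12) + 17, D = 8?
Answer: -414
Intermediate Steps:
Z(R) = 5 + R (Z(R) = (-12 + R) + 17 = 5 + R)
T(p) = 63 - 7*p (T(p) = -7*(p - 3*3) = -7*(p - 9) = -7*(-9 + p) = 63 - 7*p)
T(70) + Z(D) = (63 - 7*70) + (5 + 8) = (63 - 490) + 13 = -427 + 13 = -414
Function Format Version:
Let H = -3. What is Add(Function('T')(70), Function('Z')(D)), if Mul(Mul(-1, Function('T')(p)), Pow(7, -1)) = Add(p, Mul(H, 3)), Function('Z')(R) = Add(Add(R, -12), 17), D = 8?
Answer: -414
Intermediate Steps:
Function('Z')(R) = Add(5, R) (Function('Z')(R) = Add(Add(-12, R), 17) = Add(5, R))
Function('T')(p) = Add(63, Mul(-7, p)) (Function('T')(p) = Mul(-7, Add(p, Mul(-3, 3))) = Mul(-7, Add(p, -9)) = Mul(-7, Add(-9, p)) = Add(63, Mul(-7, p)))
Add(Function('T')(70), Function('Z')(D)) = Add(Add(63, Mul(-7, 70)), Add(5, 8)) = Add(Add(63, -490), 13) = Add(-427, 13) = -414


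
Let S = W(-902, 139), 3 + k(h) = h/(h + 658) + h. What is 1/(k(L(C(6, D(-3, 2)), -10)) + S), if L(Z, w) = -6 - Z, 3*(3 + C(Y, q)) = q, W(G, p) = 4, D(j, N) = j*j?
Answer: -326/1633 ≈ -0.19963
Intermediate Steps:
D(j, N) = j²
C(Y, q) = -3 + q/3
k(h) = -3 + h + h/(658 + h) (k(h) = -3 + (h/(h + 658) + h) = -3 + (h/(658 + h) + h) = -3 + (h + h/(658 + h)) = -3 + h + h/(658 + h))
S = 4
1/(k(L(C(6, D(-3, 2)), -10)) + S) = 1/((-1974 + (-6 - (-3 + (⅓)*(-3)²))² + 656*(-6 - (-3 + (⅓)*(-3)²)))/(658 + (-6 - (-3 + (⅓)*(-3)²))) + 4) = 1/((-1974 + (-6 - (-3 + (⅓)*9))² + 656*(-6 - (-3 + (⅓)*9)))/(658 + (-6 - (-3 + (⅓)*9))) + 4) = 1/((-1974 + (-6 - (-3 + 3))² + 656*(-6 - (-3 + 3)))/(658 + (-6 - (-3 + 3))) + 4) = 1/((-1974 + (-6 - 1*0)² + 656*(-6 - 1*0))/(658 + (-6 - 1*0)) + 4) = 1/((-1974 + (-6 + 0)² + 656*(-6 + 0))/(658 + (-6 + 0)) + 4) = 1/((-1974 + (-6)² + 656*(-6))/(658 - 6) + 4) = 1/((-1974 + 36 - 3936)/652 + 4) = 1/((1/652)*(-5874) + 4) = 1/(-2937/326 + 4) = 1/(-1633/326) = -326/1633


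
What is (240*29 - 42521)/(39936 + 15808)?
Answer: -35561/55744 ≈ -0.63793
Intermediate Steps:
(240*29 - 42521)/(39936 + 15808) = (6960 - 42521)/55744 = -35561*1/55744 = -35561/55744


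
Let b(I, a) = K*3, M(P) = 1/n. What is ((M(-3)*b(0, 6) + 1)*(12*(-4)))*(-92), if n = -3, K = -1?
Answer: 8832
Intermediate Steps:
M(P) = -⅓ (M(P) = 1/(-3) = -⅓)
b(I, a) = -3 (b(I, a) = -1*3 = -3)
((M(-3)*b(0, 6) + 1)*(12*(-4)))*(-92) = ((-⅓*(-3) + 1)*(12*(-4)))*(-92) = ((1 + 1)*(-48))*(-92) = (2*(-48))*(-92) = -96*(-92) = 8832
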